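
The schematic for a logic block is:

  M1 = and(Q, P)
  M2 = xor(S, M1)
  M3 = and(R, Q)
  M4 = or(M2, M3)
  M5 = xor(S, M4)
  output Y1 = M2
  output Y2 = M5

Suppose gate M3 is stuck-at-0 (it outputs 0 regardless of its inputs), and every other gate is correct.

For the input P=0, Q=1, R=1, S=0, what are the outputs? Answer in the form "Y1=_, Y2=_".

Propagate with M3 forced: M1=0, M2=0, M3=0 [stuck-at-0], M4=0, M5=0.
So the outputs are Y1=0, Y2=0. (Without the fault they would be Y1=0, Y2=1.)

Y1=0, Y2=0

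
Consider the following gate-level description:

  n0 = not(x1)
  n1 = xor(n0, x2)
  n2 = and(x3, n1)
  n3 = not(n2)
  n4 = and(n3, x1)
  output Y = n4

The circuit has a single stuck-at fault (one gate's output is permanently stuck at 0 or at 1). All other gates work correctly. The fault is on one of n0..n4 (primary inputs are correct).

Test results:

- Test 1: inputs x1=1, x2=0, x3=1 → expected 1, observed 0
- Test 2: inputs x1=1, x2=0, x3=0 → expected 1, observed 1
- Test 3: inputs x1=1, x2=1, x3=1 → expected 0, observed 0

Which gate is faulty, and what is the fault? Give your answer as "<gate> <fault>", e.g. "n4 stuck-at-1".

Fault-free values for test 1 (x1=1, x2=0, x3=1): n0=0, n1=0, n2=0, n3=1, n4=1, giving Y=1. Observed 0.
Test 1: faults giving observed 0 are {n0 stuck-at-1, n1 stuck-at-1, n2 stuck-at-1, n3 stuck-at-0, n4 stuck-at-0}.
Test 2 (x1=1, x2=0, x3=0): fault-free n0=0, n1=0, n2=0, n3=1, n4=1 → 1; observed 1. Eliminates n2 stuck-at-1, n3 stuck-at-0, n4 stuck-at-0.
Test 3 (x1=1, x2=1, x3=1): fault-free n0=0, n1=1, n2=1, n3=0, n4=0 → 0; observed 0. Eliminates n0 stuck-at-1.
Only n1 stuck-at-1 is consistent with every test.

n1 stuck-at-1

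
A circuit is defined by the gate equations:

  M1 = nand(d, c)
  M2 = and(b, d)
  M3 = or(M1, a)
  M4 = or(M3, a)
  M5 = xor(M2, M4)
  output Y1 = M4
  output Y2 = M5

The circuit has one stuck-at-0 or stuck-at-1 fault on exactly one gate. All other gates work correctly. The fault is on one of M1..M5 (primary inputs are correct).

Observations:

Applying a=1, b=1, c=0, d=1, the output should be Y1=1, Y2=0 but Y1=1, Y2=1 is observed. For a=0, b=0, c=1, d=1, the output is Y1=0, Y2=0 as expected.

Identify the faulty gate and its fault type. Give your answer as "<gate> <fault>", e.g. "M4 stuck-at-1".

M2 stuck-at-0

Fault-free values for test 1 (a=1, b=1, c=0, d=1): M1=1, M2=1, M3=1, M4=1, M5=0, giving Y1=1, Y2=0. Observed Y1=1, Y2=1.
Test 1: faults giving observed Y1=1, Y2=1 are {M2 stuck-at-0, M5 stuck-at-1}.
Test 2 (a=0, b=0, c=1, d=1): fault-free M1=0, M2=0, M3=0, M4=0, M5=0 → Y1=0, Y2=0; observed Y1=0, Y2=0. Eliminates M5 stuck-at-1.
Only M2 stuck-at-0 is consistent with every test.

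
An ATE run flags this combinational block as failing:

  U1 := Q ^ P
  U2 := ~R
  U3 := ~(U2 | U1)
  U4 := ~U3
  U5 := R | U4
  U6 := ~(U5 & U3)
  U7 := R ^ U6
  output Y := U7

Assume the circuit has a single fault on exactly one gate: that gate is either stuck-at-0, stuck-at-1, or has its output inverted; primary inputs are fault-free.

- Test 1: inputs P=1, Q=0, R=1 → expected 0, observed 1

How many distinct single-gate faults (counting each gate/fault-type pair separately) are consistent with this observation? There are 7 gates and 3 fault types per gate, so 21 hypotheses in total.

Fault-free: U1=1, U2=0, U3=0, U4=1, U5=1, U6=1, U7=0 → 0. Observed 1.
  U1: stuck-at-0, inverted output ✓; others ✗
  U2: none of the 3 fault types match ✗
  U3: stuck-at-1, inverted output ✓; others ✗
  U4: none of the 3 fault types match ✗
  U5: none of the 3 fault types match ✗
  U6: stuck-at-0, inverted output ✓; others ✗
  U7: stuck-at-1, inverted output ✓; others ✗
Consistent faults: {U1 stuck-at-0, U1 inverted output, U3 stuck-at-1, U3 inverted output, U6 stuck-at-0, U6 inverted output, U7 stuck-at-1, U7 inverted output} — 8 in all.

8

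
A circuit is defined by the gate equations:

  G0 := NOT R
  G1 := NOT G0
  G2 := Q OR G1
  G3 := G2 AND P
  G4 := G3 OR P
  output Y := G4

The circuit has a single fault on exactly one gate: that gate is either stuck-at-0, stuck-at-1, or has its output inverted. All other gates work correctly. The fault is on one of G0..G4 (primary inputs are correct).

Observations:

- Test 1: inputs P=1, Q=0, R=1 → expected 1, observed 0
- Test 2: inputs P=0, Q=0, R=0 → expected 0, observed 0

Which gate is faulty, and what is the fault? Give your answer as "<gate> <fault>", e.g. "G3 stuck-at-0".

Fault-free values for test 1 (P=1, Q=0, R=1): G0=0, G1=1, G2=1, G3=1, G4=1, giving Y=1. Observed 0.
Test 1: faults giving observed 0 are {G4 stuck-at-0, G4 inverted output}.
Test 2 (P=0, Q=0, R=0): fault-free G0=1, G1=0, G2=0, G3=0, G4=0 → 0; observed 0. Eliminates G4 inverted output.
Only G4 stuck-at-0 is consistent with every test.

G4 stuck-at-0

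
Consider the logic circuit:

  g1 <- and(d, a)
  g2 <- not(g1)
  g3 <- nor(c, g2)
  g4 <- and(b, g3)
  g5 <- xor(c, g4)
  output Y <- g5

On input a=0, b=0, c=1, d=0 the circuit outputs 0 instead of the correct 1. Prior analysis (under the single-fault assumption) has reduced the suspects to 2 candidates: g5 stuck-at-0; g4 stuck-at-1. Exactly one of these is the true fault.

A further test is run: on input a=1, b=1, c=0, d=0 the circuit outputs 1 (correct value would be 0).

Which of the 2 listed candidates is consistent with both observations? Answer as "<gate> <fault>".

g4 stuck-at-1

Evaluate each candidate on input a=1, b=1, c=0, d=0:
  g5 stuck-at-0: g1=0, g2=1, g3=0, g4=0, g5=0 [stuck-at-0] → 0 — eliminated
  g4 stuck-at-1: g1=0, g2=1, g3=0, g4=1 [stuck-at-1], g5=1 → 1 — matches
Only g4 stuck-at-1 reproduces the observed 1.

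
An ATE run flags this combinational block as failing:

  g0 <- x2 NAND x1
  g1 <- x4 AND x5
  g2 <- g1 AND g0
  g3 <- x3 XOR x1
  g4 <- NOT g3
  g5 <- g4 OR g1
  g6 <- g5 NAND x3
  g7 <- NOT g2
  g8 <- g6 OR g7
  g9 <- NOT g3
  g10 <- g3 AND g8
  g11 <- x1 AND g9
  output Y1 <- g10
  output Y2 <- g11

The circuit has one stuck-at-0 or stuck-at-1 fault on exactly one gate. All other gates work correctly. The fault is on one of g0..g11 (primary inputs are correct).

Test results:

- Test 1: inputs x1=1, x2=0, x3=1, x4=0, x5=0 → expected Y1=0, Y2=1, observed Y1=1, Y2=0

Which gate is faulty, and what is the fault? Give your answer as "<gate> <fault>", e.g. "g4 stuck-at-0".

g3 stuck-at-1

Fault-free values for test 1 (x1=1, x2=0, x3=1, x4=0, x5=0): g0=1, g1=0, g2=0, g3=0, g4=1, g5=1, g6=0, g7=1, g8=1, g9=1, g10=0, g11=1, giving Y1=0, Y2=1. Observed Y1=1, Y2=0.
Test 1: faults giving observed Y1=1, Y2=0 are {g3 stuck-at-1}.
Only g3 stuck-at-1 is consistent with every test.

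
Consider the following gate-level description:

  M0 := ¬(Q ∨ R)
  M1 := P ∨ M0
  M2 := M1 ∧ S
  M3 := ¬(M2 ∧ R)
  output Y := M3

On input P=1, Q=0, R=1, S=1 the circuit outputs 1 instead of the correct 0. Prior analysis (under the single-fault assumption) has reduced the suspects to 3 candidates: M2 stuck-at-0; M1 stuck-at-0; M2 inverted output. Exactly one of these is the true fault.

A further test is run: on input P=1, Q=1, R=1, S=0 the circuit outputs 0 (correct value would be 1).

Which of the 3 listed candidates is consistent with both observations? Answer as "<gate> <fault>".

M2 inverted output

Evaluate each candidate on input P=1, Q=1, R=1, S=0:
  M2 stuck-at-0: M0=0, M1=1, M2=0 [stuck-at-0], M3=1 → 1 — eliminated
  M1 stuck-at-0: M0=0, M1=0 [stuck-at-0], M2=0, M3=1 → 1 — eliminated
  M2 inverted output: M0=0, M1=1, M2=1 [inverted output], M3=0 → 0 — matches
Only M2 inverted output reproduces the observed 0.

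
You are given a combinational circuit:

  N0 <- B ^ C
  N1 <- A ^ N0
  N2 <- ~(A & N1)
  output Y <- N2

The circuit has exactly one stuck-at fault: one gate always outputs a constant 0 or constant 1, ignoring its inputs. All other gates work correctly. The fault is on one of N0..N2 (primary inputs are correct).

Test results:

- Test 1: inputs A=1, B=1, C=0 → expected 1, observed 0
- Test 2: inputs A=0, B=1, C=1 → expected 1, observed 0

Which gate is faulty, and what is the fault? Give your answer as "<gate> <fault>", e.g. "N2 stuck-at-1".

Fault-free values for test 1 (A=1, B=1, C=0): N0=1, N1=0, N2=1, giving Y=1. Observed 0.
Test 1: faults giving observed 0 are {N0 stuck-at-0, N1 stuck-at-1, N2 stuck-at-0}.
Test 2 (A=0, B=1, C=1): fault-free N0=0, N1=0, N2=1 → 1; observed 0. Eliminates N0 stuck-at-0, N1 stuck-at-1.
Only N2 stuck-at-0 is consistent with every test.

N2 stuck-at-0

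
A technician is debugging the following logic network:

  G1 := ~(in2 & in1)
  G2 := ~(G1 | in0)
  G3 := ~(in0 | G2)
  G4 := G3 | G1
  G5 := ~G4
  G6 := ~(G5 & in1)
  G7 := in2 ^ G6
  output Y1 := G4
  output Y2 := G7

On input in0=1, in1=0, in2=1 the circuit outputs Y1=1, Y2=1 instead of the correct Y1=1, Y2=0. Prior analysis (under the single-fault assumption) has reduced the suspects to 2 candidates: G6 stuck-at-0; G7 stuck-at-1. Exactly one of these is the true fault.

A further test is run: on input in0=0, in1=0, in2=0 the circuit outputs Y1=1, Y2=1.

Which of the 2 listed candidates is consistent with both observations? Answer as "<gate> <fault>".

Evaluate each candidate on input in0=0, in1=0, in2=0:
  G6 stuck-at-0: G1=1, G2=0, G3=1, G4=1, G5=0, G6=0 [stuck-at-0], G7=0 → Y1=1, Y2=0 — eliminated
  G7 stuck-at-1: G1=1, G2=0, G3=1, G4=1, G5=0, G6=1, G7=1 [stuck-at-1] → Y1=1, Y2=1 — matches
Only G7 stuck-at-1 reproduces the observed Y1=1, Y2=1.

G7 stuck-at-1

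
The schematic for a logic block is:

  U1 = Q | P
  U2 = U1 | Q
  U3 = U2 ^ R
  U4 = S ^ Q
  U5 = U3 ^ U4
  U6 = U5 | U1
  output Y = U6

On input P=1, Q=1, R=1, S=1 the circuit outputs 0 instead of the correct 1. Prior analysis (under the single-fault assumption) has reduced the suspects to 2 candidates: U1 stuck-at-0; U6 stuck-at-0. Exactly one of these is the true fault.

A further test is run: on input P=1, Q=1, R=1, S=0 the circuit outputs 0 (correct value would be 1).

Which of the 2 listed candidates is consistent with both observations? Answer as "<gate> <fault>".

Evaluate each candidate on input P=1, Q=1, R=1, S=0:
  U1 stuck-at-0: U1=0 [stuck-at-0], U2=1, U3=0, U4=1, U5=1, U6=1 → 1 — eliminated
  U6 stuck-at-0: U1=1, U2=1, U3=0, U4=1, U5=1, U6=0 [stuck-at-0] → 0 — matches
Only U6 stuck-at-0 reproduces the observed 0.

U6 stuck-at-0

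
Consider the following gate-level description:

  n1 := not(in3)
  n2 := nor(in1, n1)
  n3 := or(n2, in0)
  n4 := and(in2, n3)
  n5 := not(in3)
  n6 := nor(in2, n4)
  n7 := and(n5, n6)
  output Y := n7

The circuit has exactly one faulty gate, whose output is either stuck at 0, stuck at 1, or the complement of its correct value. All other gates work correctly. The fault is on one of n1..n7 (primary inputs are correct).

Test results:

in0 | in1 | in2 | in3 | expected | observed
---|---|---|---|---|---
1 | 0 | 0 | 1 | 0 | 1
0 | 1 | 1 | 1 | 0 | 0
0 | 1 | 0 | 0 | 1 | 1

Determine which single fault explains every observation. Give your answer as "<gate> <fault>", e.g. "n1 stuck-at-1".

Fault-free values for test 1 (in0=1, in1=0, in2=0, in3=1): n1=0, n2=1, n3=1, n4=0, n5=0, n6=1, n7=0, giving Y=0. Observed 1.
Test 1: faults giving observed 1 are {n5 stuck-at-1, n5 inverted output, n7 stuck-at-1, n7 inverted output}.
Test 2 (in0=0, in1=1, in2=1, in3=1): fault-free n1=0, n2=0, n3=0, n4=0, n5=0, n6=0, n7=0 → 0; observed 0. Eliminates n7 stuck-at-1, n7 inverted output.
Test 3 (in0=0, in1=1, in2=0, in3=0): fault-free n1=1, n2=0, n3=0, n4=0, n5=1, n6=1, n7=1 → 1; observed 1. Eliminates n5 inverted output.
Only n5 stuck-at-1 is consistent with every test.

n5 stuck-at-1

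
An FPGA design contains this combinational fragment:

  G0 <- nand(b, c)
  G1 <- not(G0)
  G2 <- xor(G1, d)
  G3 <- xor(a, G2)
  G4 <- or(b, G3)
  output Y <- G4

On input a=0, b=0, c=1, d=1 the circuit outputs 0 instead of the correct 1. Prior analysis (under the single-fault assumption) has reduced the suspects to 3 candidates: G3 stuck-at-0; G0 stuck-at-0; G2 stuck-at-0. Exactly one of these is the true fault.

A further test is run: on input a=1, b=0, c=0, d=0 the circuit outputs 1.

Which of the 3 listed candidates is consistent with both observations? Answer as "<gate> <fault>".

Evaluate each candidate on input a=1, b=0, c=0, d=0:
  G3 stuck-at-0: G0=1, G1=0, G2=0, G3=0 [stuck-at-0], G4=0 → 0 — eliminated
  G0 stuck-at-0: G0=0 [stuck-at-0], G1=1, G2=1, G3=0, G4=0 → 0 — eliminated
  G2 stuck-at-0: G0=1, G1=0, G2=0 [stuck-at-0], G3=1, G4=1 → 1 — matches
Only G2 stuck-at-0 reproduces the observed 1.

G2 stuck-at-0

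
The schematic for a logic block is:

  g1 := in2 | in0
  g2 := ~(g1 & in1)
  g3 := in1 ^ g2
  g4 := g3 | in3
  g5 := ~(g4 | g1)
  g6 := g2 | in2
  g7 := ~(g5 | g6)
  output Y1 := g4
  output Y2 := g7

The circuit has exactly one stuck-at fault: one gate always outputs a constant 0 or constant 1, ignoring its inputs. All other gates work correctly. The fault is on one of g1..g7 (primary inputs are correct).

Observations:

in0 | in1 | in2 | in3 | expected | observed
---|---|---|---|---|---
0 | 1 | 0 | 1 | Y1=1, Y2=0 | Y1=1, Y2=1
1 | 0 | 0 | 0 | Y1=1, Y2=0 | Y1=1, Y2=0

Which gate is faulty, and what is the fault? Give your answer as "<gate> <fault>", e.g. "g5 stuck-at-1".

Fault-free values for test 1 (in0=0, in1=1, in2=0, in3=1): g1=0, g2=1, g3=0, g4=1, g5=0, g6=1, g7=0, giving Y1=1, Y2=0. Observed Y1=1, Y2=1.
Test 1: faults giving observed Y1=1, Y2=1 are {g1 stuck-at-1, g2 stuck-at-0, g6 stuck-at-0, g7 stuck-at-1}.
Test 2 (in0=1, in1=0, in2=0, in3=0): fault-free g1=1, g2=1, g3=1, g4=1, g5=0, g6=1, g7=0 → Y1=1, Y2=0; observed Y1=1, Y2=0. Eliminates g2 stuck-at-0, g6 stuck-at-0, g7 stuck-at-1.
Only g1 stuck-at-1 is consistent with every test.

g1 stuck-at-1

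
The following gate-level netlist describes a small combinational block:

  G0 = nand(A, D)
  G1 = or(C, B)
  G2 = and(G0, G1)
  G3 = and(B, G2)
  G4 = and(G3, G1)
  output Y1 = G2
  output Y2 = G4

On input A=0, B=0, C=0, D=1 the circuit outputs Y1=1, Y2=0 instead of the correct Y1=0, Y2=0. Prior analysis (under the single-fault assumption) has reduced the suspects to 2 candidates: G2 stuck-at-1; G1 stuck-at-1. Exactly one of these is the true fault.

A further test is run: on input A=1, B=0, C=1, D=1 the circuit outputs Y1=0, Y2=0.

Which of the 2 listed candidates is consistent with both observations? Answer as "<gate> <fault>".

G1 stuck-at-1

Evaluate each candidate on input A=1, B=0, C=1, D=1:
  G2 stuck-at-1: G0=0, G1=1, G2=1 [stuck-at-1], G3=0, G4=0 → Y1=1, Y2=0 — eliminated
  G1 stuck-at-1: G0=0, G1=1 [stuck-at-1], G2=0, G3=0, G4=0 → Y1=0, Y2=0 — matches
Only G1 stuck-at-1 reproduces the observed Y1=0, Y2=0.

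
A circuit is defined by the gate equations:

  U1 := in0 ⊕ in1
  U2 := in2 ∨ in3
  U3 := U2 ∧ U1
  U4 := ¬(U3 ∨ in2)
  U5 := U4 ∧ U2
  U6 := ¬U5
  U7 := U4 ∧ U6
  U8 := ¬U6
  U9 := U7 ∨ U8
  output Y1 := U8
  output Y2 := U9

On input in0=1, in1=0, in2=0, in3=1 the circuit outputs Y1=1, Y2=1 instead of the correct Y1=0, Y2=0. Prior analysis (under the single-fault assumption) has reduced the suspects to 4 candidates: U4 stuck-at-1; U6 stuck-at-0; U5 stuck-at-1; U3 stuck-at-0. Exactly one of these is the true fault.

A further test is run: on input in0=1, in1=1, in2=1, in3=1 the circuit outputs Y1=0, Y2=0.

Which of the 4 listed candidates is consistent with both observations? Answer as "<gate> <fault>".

U3 stuck-at-0

Evaluate each candidate on input in0=1, in1=1, in2=1, in3=1:
  U4 stuck-at-1: U1=0, U2=1, U3=0, U4=1 [stuck-at-1], U5=1, U6=0, U7=0, U8=1, U9=1 → Y1=1, Y2=1 — eliminated
  U6 stuck-at-0: U1=0, U2=1, U3=0, U4=0, U5=0, U6=0 [stuck-at-0], U7=0, U8=1, U9=1 → Y1=1, Y2=1 — eliminated
  U5 stuck-at-1: U1=0, U2=1, U3=0, U4=0, U5=1 [stuck-at-1], U6=0, U7=0, U8=1, U9=1 → Y1=1, Y2=1 — eliminated
  U3 stuck-at-0: U1=0, U2=1, U3=0 [stuck-at-0], U4=0, U5=0, U6=1, U7=0, U8=0, U9=0 → Y1=0, Y2=0 — matches
Only U3 stuck-at-0 reproduces the observed Y1=0, Y2=0.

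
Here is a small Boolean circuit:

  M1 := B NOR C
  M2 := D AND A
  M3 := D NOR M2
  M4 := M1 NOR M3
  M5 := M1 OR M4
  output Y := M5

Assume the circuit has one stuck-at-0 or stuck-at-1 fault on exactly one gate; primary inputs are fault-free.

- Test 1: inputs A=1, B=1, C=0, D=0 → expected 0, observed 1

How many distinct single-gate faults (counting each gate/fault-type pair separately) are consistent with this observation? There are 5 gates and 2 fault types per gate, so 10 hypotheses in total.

5

Fault-free: M1=0, M2=0, M3=1, M4=0, M5=0 → 0. Observed 1.
  M1 stuck-at-0: output 0 ✗
  M1 stuck-at-1: output 1 ✓
  M2 stuck-at-0: output 0 ✗
  M2 stuck-at-1: output 1 ✓
  M3 stuck-at-0: output 1 ✓
  M3 stuck-at-1: output 0 ✗
  M4 stuck-at-0: output 0 ✗
  M4 stuck-at-1: output 1 ✓
  M5 stuck-at-0: output 0 ✗
  M5 stuck-at-1: output 1 ✓
Consistent faults: {M1 stuck-at-1, M2 stuck-at-1, M3 stuck-at-0, M4 stuck-at-1, M5 stuck-at-1} — 5 in all.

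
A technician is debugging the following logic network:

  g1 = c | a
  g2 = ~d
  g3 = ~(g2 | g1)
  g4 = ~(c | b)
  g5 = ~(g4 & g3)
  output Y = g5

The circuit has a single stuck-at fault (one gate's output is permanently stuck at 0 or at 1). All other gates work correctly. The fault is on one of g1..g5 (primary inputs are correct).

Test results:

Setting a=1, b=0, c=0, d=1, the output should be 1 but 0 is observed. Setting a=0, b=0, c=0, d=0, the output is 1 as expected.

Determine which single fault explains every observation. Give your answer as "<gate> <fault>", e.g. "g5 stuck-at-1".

g1 stuck-at-0

Fault-free values for test 1 (a=1, b=0, c=0, d=1): g1=1, g2=0, g3=0, g4=1, g5=1, giving Y=1. Observed 0.
Test 1: faults giving observed 0 are {g1 stuck-at-0, g3 stuck-at-1, g5 stuck-at-0}.
Test 2 (a=0, b=0, c=0, d=0): fault-free g1=0, g2=1, g3=0, g4=1, g5=1 → 1; observed 1. Eliminates g3 stuck-at-1, g5 stuck-at-0.
Only g1 stuck-at-0 is consistent with every test.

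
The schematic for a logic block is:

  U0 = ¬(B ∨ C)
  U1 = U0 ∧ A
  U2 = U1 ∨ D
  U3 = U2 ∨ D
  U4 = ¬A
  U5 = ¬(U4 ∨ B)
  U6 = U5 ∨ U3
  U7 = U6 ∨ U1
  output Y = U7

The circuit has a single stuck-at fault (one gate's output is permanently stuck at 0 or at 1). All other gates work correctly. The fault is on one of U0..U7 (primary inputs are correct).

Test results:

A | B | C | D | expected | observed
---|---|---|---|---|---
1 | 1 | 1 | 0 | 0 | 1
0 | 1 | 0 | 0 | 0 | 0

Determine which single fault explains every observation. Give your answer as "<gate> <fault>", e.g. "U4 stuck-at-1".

U0 stuck-at-1

Fault-free values for test 1 (A=1, B=1, C=1, D=0): U0=0, U1=0, U2=0, U3=0, U4=0, U5=0, U6=0, U7=0, giving Y=0. Observed 1.
Test 1: faults giving observed 1 are {U0 stuck-at-1, U1 stuck-at-1, U2 stuck-at-1, U3 stuck-at-1, U5 stuck-at-1, U6 stuck-at-1, U7 stuck-at-1}.
Test 2 (A=0, B=1, C=0, D=0): fault-free U0=0, U1=0, U2=0, U3=0, U4=1, U5=0, U6=0, U7=0 → 0; observed 0. Eliminates U1 stuck-at-1, U2 stuck-at-1, U3 stuck-at-1, U5 stuck-at-1, U6 stuck-at-1, U7 stuck-at-1.
Only U0 stuck-at-1 is consistent with every test.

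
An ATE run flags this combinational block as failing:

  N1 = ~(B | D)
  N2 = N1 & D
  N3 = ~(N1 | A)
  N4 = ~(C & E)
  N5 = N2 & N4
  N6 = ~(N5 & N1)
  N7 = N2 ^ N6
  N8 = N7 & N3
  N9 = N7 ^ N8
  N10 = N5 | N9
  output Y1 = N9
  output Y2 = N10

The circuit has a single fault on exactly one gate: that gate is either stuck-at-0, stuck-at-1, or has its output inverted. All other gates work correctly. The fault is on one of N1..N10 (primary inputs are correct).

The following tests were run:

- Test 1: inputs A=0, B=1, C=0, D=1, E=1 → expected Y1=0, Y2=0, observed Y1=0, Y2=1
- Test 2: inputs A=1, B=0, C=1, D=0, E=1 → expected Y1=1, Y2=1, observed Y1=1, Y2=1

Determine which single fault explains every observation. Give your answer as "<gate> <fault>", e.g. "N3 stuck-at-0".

Fault-free values for test 1 (A=0, B=1, C=0, D=1, E=1): N1=0, N2=0, N3=1, N4=1, N5=0, N6=1, N7=1, N8=1, N9=0, N10=0, giving Y1=0, Y2=0. Observed Y1=0, Y2=1.
Test 1: faults giving observed Y1=0, Y2=1 are {N2 stuck-at-1, N2 inverted output, N5 stuck-at-1, N5 inverted output, N10 stuck-at-1, N10 inverted output}.
Test 2 (A=1, B=0, C=1, D=0, E=1): fault-free N1=1, N2=0, N3=0, N4=0, N5=0, N6=1, N7=1, N8=0, N9=1, N10=1 → Y1=1, Y2=1; observed Y1=1, Y2=1. Eliminates N2 stuck-at-1, N2 inverted output, N5 stuck-at-1, N5 inverted output, N10 inverted output.
Only N10 stuck-at-1 is consistent with every test.

N10 stuck-at-1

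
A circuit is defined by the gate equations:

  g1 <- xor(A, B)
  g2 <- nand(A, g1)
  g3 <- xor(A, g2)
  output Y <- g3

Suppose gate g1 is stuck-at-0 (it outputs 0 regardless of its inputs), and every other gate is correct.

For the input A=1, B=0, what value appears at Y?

Propagate with g1 forced: g1=0 [stuck-at-0], g2=1, g3=0.
So Y = 0. (Without the fault it would be 1.)

0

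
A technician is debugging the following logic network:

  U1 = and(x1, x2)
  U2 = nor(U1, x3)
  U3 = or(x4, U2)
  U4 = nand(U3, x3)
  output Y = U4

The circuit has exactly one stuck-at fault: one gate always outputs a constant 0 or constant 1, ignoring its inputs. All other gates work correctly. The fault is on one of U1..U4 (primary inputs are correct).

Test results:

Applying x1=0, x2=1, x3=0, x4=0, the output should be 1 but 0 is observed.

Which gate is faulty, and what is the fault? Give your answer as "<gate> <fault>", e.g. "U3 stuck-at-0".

Fault-free values for test 1 (x1=0, x2=1, x3=0, x4=0): U1=0, U2=1, U3=1, U4=1, giving Y=1. Observed 0.
Test 1: faults giving observed 0 are {U4 stuck-at-0}.
Only U4 stuck-at-0 is consistent with every test.

U4 stuck-at-0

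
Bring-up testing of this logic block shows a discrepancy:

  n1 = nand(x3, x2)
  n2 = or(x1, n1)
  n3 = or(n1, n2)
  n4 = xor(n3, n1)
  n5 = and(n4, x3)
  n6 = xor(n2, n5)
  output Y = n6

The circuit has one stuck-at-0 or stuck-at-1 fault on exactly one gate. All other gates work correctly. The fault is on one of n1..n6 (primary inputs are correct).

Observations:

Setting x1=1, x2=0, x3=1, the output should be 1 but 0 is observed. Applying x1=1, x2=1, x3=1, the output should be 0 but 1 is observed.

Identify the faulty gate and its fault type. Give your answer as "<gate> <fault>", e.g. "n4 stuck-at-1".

Fault-free values for test 1 (x1=1, x2=0, x3=1): n1=1, n2=1, n3=1, n4=0, n5=0, n6=1, giving Y=1. Observed 0.
Test 1: faults giving observed 0 are {n1 stuck-at-0, n2 stuck-at-0, n3 stuck-at-0, n4 stuck-at-1, n5 stuck-at-1, n6 stuck-at-0}.
Test 2 (x1=1, x2=1, x3=1): fault-free n1=0, n2=1, n3=1, n4=1, n5=1, n6=0 → 0; observed 1. Eliminates n1 stuck-at-0, n2 stuck-at-0, n4 stuck-at-1, n5 stuck-at-1, n6 stuck-at-0.
Only n3 stuck-at-0 is consistent with every test.

n3 stuck-at-0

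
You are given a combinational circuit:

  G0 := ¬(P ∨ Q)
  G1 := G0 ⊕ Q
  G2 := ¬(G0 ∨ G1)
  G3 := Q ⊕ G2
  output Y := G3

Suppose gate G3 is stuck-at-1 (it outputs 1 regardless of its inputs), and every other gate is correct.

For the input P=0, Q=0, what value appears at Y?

1

Propagate with G3 forced: G0=1, G1=1, G2=0, G3=1 [stuck-at-1].
So Y = 1. (Without the fault it would be 0.)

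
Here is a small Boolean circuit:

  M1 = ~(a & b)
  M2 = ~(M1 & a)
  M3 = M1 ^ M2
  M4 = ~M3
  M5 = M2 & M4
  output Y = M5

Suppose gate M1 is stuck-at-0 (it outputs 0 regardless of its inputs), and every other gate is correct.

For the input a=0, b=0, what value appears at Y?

0

Propagate with M1 forced: M1=0 [stuck-at-0], M2=1, M3=1, M4=0, M5=0.
So Y = 0. (Without the fault it would be 1.)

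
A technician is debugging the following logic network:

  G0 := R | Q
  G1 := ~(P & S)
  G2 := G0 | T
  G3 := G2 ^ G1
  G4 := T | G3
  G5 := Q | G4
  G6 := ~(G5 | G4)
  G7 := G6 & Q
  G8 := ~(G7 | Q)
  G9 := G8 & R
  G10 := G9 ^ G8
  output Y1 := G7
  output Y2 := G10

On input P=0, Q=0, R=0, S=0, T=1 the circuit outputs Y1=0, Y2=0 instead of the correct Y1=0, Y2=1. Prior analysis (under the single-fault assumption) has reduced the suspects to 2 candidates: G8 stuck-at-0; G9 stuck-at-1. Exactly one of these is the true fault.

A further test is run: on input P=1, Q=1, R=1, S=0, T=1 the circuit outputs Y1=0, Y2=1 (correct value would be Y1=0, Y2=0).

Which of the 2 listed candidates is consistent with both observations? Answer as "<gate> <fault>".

Evaluate each candidate on input P=1, Q=1, R=1, S=0, T=1:
  G8 stuck-at-0: G0=1, G1=1, G2=1, G3=0, G4=1, G5=1, G6=0, G7=0, G8=0 [stuck-at-0], G9=0, G10=0 → Y1=0, Y2=0 — eliminated
  G9 stuck-at-1: G0=1, G1=1, G2=1, G3=0, G4=1, G5=1, G6=0, G7=0, G8=0, G9=1 [stuck-at-1], G10=1 → Y1=0, Y2=1 — matches
Only G9 stuck-at-1 reproduces the observed Y1=0, Y2=1.

G9 stuck-at-1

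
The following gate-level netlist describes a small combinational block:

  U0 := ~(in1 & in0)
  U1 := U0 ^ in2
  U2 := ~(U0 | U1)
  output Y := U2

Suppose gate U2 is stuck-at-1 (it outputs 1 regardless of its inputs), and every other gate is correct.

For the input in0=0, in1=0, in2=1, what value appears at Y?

1

Propagate with U2 forced: U0=1, U1=0, U2=1 [stuck-at-1].
So Y = 1. (Without the fault it would be 0.)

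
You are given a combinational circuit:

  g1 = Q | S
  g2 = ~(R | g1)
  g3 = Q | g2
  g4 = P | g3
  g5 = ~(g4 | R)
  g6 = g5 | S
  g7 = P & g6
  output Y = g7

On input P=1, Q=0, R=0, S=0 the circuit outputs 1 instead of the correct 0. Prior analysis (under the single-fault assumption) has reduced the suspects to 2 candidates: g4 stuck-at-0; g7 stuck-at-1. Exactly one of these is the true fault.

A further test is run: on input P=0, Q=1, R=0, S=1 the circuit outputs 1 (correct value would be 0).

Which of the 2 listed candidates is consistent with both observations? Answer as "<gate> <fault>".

Evaluate each candidate on input P=0, Q=1, R=0, S=1:
  g4 stuck-at-0: g1=1, g2=0, g3=1, g4=0 [stuck-at-0], g5=1, g6=1, g7=0 → 0 — eliminated
  g7 stuck-at-1: g1=1, g2=0, g3=1, g4=1, g5=0, g6=1, g7=1 [stuck-at-1] → 1 — matches
Only g7 stuck-at-1 reproduces the observed 1.

g7 stuck-at-1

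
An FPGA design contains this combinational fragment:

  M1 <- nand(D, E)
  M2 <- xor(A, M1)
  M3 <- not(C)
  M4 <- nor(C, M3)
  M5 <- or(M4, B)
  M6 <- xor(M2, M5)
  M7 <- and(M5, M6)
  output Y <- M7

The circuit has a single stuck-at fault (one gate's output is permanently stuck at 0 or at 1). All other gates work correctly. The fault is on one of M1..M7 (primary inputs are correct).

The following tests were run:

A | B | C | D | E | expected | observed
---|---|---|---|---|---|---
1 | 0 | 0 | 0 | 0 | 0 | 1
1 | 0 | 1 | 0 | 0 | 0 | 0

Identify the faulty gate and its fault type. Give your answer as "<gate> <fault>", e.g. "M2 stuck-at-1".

Fault-free values for test 1 (A=1, B=0, C=0, D=0, E=0): M1=1, M2=0, M3=1, M4=0, M5=0, M6=0, M7=0, giving Y=0. Observed 1.
Test 1: faults giving observed 1 are {M3 stuck-at-0, M4 stuck-at-1, M5 stuck-at-1, M7 stuck-at-1}.
Test 2 (A=1, B=0, C=1, D=0, E=0): fault-free M1=1, M2=0, M3=0, M4=0, M5=0, M6=0, M7=0 → 0; observed 0. Eliminates M4 stuck-at-1, M5 stuck-at-1, M7 stuck-at-1.
Only M3 stuck-at-0 is consistent with every test.

M3 stuck-at-0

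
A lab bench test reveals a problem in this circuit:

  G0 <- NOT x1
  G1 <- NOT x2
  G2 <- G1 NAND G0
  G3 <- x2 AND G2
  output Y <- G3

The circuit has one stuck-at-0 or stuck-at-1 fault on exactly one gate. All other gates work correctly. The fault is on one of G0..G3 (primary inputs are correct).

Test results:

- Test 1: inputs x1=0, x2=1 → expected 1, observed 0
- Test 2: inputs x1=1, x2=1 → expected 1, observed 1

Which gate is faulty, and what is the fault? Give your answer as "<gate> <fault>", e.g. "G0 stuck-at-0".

Fault-free values for test 1 (x1=0, x2=1): G0=1, G1=0, G2=1, G3=1, giving Y=1. Observed 0.
Test 1: faults giving observed 0 are {G1 stuck-at-1, G2 stuck-at-0, G3 stuck-at-0}.
Test 2 (x1=1, x2=1): fault-free G0=0, G1=0, G2=1, G3=1 → 1; observed 1. Eliminates G2 stuck-at-0, G3 stuck-at-0.
Only G1 stuck-at-1 is consistent with every test.

G1 stuck-at-1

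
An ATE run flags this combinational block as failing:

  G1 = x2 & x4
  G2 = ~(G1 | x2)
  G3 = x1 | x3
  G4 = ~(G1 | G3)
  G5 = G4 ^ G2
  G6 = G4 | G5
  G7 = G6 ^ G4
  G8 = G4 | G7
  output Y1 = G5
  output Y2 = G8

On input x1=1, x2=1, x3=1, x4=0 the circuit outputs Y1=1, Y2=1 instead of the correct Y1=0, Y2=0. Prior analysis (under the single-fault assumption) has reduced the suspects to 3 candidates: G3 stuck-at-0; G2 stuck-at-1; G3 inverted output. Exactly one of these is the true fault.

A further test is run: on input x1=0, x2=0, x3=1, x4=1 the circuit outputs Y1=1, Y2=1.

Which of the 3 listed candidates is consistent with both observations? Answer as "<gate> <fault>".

G2 stuck-at-1

Evaluate each candidate on input x1=0, x2=0, x3=1, x4=1:
  G3 stuck-at-0: G1=0, G2=1, G3=0 [stuck-at-0], G4=1, G5=0, G6=1, G7=0, G8=1 → Y1=0, Y2=1 — eliminated
  G2 stuck-at-1: G1=0, G2=1 [stuck-at-1], G3=1, G4=0, G5=1, G6=1, G7=1, G8=1 → Y1=1, Y2=1 — matches
  G3 inverted output: G1=0, G2=1, G3=0 [inverted output], G4=1, G5=0, G6=1, G7=0, G8=1 → Y1=0, Y2=1 — eliminated
Only G2 stuck-at-1 reproduces the observed Y1=1, Y2=1.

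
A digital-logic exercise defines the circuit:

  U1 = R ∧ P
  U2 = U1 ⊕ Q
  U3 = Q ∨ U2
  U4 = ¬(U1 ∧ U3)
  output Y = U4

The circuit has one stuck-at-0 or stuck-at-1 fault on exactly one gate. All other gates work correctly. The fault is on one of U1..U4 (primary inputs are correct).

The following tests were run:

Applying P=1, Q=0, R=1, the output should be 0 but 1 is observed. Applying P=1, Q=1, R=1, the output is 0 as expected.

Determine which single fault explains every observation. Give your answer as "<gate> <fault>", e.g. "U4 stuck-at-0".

U2 stuck-at-0

Fault-free values for test 1 (P=1, Q=0, R=1): U1=1, U2=1, U3=1, U4=0, giving Y=0. Observed 1.
Test 1: faults giving observed 1 are {U1 stuck-at-0, U2 stuck-at-0, U3 stuck-at-0, U4 stuck-at-1}.
Test 2 (P=1, Q=1, R=1): fault-free U1=1, U2=0, U3=1, U4=0 → 0; observed 0. Eliminates U1 stuck-at-0, U3 stuck-at-0, U4 stuck-at-1.
Only U2 stuck-at-0 is consistent with every test.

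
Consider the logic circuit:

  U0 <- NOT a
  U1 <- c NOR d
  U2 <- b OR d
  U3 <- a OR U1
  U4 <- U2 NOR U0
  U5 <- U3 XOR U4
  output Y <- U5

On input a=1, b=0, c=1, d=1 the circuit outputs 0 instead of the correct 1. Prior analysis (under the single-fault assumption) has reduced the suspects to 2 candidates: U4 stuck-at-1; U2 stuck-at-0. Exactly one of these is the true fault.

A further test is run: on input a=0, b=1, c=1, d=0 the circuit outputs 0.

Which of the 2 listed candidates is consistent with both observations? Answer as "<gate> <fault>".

U2 stuck-at-0

Evaluate each candidate on input a=0, b=1, c=1, d=0:
  U4 stuck-at-1: U0=1, U1=0, U2=1, U3=0, U4=1 [stuck-at-1], U5=1 → 1 — eliminated
  U2 stuck-at-0: U0=1, U1=0, U2=0 [stuck-at-0], U3=0, U4=0, U5=0 → 0 — matches
Only U2 stuck-at-0 reproduces the observed 0.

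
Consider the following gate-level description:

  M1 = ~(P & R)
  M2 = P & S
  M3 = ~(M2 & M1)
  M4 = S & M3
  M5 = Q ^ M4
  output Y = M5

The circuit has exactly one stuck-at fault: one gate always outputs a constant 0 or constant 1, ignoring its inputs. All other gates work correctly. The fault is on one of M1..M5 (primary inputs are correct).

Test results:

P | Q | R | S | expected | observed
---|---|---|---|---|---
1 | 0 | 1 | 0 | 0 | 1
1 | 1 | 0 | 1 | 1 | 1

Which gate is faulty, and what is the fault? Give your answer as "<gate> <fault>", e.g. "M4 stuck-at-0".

M5 stuck-at-1

Fault-free values for test 1 (P=1, Q=0, R=1, S=0): M1=0, M2=0, M3=1, M4=0, M5=0, giving Y=0. Observed 1.
Test 1: faults giving observed 1 are {M4 stuck-at-1, M5 stuck-at-1}.
Test 2 (P=1, Q=1, R=0, S=1): fault-free M1=1, M2=1, M3=0, M4=0, M5=1 → 1; observed 1. Eliminates M4 stuck-at-1.
Only M5 stuck-at-1 is consistent with every test.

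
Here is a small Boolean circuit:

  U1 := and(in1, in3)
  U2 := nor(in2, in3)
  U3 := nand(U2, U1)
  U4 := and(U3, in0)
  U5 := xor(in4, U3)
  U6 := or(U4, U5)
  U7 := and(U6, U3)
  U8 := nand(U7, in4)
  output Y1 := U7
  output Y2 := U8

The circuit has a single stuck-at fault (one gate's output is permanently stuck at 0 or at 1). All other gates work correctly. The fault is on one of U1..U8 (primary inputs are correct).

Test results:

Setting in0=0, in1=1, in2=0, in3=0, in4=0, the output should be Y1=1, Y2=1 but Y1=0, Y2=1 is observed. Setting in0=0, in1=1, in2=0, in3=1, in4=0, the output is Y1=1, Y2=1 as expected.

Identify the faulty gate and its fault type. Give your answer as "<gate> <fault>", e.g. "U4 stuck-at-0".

Fault-free values for test 1 (in0=0, in1=1, in2=0, in3=0, in4=0): U1=0, U2=1, U3=1, U4=0, U5=1, U6=1, U7=1, U8=1, giving Y1=1, Y2=1. Observed Y1=0, Y2=1.
Test 1: faults giving observed Y1=0, Y2=1 are {U1 stuck-at-1, U3 stuck-at-0, U5 stuck-at-0, U6 stuck-at-0, U7 stuck-at-0}.
Test 2 (in0=0, in1=1, in2=0, in3=1, in4=0): fault-free U1=1, U2=0, U3=1, U4=0, U5=1, U6=1, U7=1, U8=1 → Y1=1, Y2=1; observed Y1=1, Y2=1. Eliminates U3 stuck-at-0, U5 stuck-at-0, U6 stuck-at-0, U7 stuck-at-0.
Only U1 stuck-at-1 is consistent with every test.

U1 stuck-at-1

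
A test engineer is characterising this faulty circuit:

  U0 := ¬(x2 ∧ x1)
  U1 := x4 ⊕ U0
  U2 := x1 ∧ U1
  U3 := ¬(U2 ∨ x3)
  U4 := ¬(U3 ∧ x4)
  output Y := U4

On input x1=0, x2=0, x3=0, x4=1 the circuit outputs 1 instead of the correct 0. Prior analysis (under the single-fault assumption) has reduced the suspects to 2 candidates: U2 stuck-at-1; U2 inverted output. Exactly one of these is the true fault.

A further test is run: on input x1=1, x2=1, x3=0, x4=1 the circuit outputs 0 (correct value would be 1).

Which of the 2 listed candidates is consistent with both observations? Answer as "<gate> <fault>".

U2 inverted output

Evaluate each candidate on input x1=1, x2=1, x3=0, x4=1:
  U2 stuck-at-1: U0=0, U1=1, U2=1 [stuck-at-1], U3=0, U4=1 → 1 — eliminated
  U2 inverted output: U0=0, U1=1, U2=0 [inverted output], U3=1, U4=0 → 0 — matches
Only U2 inverted output reproduces the observed 0.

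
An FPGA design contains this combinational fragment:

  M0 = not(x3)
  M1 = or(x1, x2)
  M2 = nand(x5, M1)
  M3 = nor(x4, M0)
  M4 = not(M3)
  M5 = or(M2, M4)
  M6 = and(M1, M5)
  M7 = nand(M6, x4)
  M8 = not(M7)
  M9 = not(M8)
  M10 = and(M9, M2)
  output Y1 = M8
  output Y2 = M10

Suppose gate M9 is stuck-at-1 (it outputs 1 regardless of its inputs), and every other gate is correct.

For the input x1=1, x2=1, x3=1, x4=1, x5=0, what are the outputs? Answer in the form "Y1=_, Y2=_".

Propagate with M9 forced: M0=0, M1=1, M2=1, M3=0, M4=1, M5=1, M6=1, M7=0, M8=1, M9=1 [stuck-at-1], M10=1.
So the outputs are Y1=1, Y2=1. (Without the fault they would be Y1=1, Y2=0.)

Y1=1, Y2=1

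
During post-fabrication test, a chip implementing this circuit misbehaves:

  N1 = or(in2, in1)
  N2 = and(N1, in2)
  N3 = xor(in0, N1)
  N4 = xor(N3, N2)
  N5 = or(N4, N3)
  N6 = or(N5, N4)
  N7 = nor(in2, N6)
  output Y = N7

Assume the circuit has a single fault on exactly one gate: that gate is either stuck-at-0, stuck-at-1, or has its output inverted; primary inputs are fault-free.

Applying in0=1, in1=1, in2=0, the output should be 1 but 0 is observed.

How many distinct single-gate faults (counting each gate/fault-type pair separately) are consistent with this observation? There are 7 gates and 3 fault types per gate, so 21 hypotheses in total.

14

Fault-free: N1=1, N2=0, N3=0, N4=0, N5=0, N6=0, N7=1 → 1. Observed 0.
  N1: stuck-at-0, inverted output ✓; others ✗
  N2: stuck-at-1, inverted output ✓; others ✗
  N3: stuck-at-1, inverted output ✓; others ✗
  N4: stuck-at-1, inverted output ✓; others ✗
  N5: stuck-at-1, inverted output ✓; others ✗
  N6: stuck-at-1, inverted output ✓; others ✗
  N7: stuck-at-0, inverted output ✓; others ✗
Consistent faults: {N1 stuck-at-0, N1 inverted output, N2 stuck-at-1, N2 inverted output, N3 stuck-at-1, N3 inverted output, N4 stuck-at-1, N4 inverted output, N5 stuck-at-1, N5 inverted output, N6 stuck-at-1, N6 inverted output, N7 stuck-at-0, N7 inverted output} — 14 in all.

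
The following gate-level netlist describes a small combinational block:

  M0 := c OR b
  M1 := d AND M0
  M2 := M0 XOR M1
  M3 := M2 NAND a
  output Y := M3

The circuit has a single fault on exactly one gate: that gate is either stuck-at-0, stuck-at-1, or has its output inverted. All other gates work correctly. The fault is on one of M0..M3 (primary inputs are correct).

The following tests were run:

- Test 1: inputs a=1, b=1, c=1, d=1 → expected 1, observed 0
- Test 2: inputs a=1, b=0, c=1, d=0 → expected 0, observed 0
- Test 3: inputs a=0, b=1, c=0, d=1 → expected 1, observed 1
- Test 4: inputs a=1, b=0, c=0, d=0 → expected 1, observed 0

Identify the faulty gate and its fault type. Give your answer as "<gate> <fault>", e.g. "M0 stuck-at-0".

M2 stuck-at-1

Fault-free values for test 1 (a=1, b=1, c=1, d=1): M0=1, M1=1, M2=0, M3=1, giving Y=1. Observed 0.
Test 1: faults giving observed 0 are {M1 stuck-at-0, M1 inverted output, M2 stuck-at-1, M2 inverted output, M3 stuck-at-0, M3 inverted output}.
Test 2 (a=1, b=0, c=1, d=0): fault-free M0=1, M1=0, M2=1, M3=0 → 0; observed 0. Eliminates M1 inverted output, M2 inverted output, M3 inverted output.
Test 3 (a=0, b=1, c=0, d=1): fault-free M0=1, M1=1, M2=0, M3=1 → 1; observed 1. Eliminates M3 stuck-at-0.
Test 4 (a=1, b=0, c=0, d=0): fault-free M0=0, M1=0, M2=0, M3=1 → 1; observed 0. Eliminates M1 stuck-at-0.
Only M2 stuck-at-1 is consistent with every test.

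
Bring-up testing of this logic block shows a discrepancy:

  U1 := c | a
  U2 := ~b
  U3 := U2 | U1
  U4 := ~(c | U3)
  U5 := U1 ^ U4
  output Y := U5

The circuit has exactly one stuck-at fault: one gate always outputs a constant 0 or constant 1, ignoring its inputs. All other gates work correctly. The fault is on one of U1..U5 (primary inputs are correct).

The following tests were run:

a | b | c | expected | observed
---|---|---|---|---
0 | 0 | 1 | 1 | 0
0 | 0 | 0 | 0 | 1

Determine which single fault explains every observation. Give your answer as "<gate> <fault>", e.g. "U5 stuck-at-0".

Fault-free values for test 1 (a=0, b=0, c=1): U1=1, U2=1, U3=1, U4=0, U5=1, giving Y=1. Observed 0.
Test 1: faults giving observed 0 are {U1 stuck-at-0, U4 stuck-at-1, U5 stuck-at-0}.
Test 2 (a=0, b=0, c=0): fault-free U1=0, U2=1, U3=1, U4=0, U5=0 → 0; observed 1. Eliminates U1 stuck-at-0, U5 stuck-at-0.
Only U4 stuck-at-1 is consistent with every test.

U4 stuck-at-1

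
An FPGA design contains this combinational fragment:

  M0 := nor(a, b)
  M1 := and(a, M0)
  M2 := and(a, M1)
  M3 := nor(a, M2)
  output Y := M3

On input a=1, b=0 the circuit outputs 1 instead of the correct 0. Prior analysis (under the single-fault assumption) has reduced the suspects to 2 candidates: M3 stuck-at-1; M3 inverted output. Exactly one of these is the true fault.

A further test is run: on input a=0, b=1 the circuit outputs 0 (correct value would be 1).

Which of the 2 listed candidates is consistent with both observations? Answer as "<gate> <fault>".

M3 inverted output

Evaluate each candidate on input a=0, b=1:
  M3 stuck-at-1: M0=0, M1=0, M2=0, M3=1 [stuck-at-1] → 1 — eliminated
  M3 inverted output: M0=0, M1=0, M2=0, M3=0 [inverted output] → 0 — matches
Only M3 inverted output reproduces the observed 0.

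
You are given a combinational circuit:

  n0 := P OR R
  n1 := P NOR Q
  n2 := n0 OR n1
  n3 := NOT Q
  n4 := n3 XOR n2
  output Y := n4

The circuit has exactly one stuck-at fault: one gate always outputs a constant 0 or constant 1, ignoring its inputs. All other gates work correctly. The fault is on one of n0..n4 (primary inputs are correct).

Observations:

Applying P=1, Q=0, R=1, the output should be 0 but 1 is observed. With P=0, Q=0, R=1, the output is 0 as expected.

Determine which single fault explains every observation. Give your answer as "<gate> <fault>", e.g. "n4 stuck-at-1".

n0 stuck-at-0

Fault-free values for test 1 (P=1, Q=0, R=1): n0=1, n1=0, n2=1, n3=1, n4=0, giving Y=0. Observed 1.
Test 1: faults giving observed 1 are {n0 stuck-at-0, n2 stuck-at-0, n3 stuck-at-0, n4 stuck-at-1}.
Test 2 (P=0, Q=0, R=1): fault-free n0=1, n1=1, n2=1, n3=1, n4=0 → 0; observed 0. Eliminates n2 stuck-at-0, n3 stuck-at-0, n4 stuck-at-1.
Only n0 stuck-at-0 is consistent with every test.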